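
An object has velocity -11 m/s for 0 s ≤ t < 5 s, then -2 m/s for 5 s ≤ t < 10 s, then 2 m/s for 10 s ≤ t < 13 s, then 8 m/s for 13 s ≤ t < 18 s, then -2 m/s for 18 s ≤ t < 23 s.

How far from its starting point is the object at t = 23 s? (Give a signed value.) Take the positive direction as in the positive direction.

-29 m

Net displacement equals the area under the velocity-time graph (areas below the axis count negative).
0–5 s: -11 × 5 = -55 m
5–10 s: -2 × 5 = -10 m
10–13 s: 2 × 3 = 6 m
13–18 s: 8 × 5 = 40 m
18–23 s: -2 × 5 = -10 m
Net displacement = -29 m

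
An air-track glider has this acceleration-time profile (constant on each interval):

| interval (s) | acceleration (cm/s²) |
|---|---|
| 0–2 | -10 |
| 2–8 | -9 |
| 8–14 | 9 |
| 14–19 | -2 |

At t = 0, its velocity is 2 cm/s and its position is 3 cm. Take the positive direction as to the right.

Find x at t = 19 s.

-668 cm

On each constant-a segment, Δv = aΔt and Δx = v₀Δt + ½aΔt²; chain segment to segment.
0–2 s: v starts 2 cm/s; Δx = 2·2 + ½·-10·2² = -16 cm; v ends -18 cm/s.
2–8 s: v starts -18 cm/s; Δx = -18·6 + ½·-9·6² = -270 cm; v ends -72 cm/s.
8–14 s: v starts -72 cm/s; Δx = -72·6 + ½·9·6² = -270 cm; v ends -18 cm/s.
14–19 s: v starts -18 cm/s; Δx = -18·5 + ½·-2·5² = -115 cm; v ends -28 cm/s.
x(19) = 3 + Σ Δx = -668 cm.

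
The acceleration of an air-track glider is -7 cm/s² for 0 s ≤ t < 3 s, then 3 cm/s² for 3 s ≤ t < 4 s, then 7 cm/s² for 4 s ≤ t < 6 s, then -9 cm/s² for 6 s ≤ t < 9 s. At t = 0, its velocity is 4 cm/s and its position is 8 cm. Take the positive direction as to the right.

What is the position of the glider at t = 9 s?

-81.5 cm

On each constant-a segment, Δv = aΔt and Δx = v₀Δt + ½aΔt²; chain segment to segment.
0–3 s: v starts 4 cm/s; Δx = 4·3 + ½·-7·3² = -19.5 cm; v ends -17 cm/s.
3–4 s: v starts -17 cm/s; Δx = -17·1 + ½·3·1² = -15.5 cm; v ends -14 cm/s.
4–6 s: v starts -14 cm/s; Δx = -14·2 + ½·7·2² = -14 cm; v ends 0 cm/s.
6–9 s: v starts 0 cm/s; Δx = 0·3 + ½·-9·3² = -40.5 cm; v ends -27 cm/s.
x(9) = 8 + Σ Δx = -81.5 cm.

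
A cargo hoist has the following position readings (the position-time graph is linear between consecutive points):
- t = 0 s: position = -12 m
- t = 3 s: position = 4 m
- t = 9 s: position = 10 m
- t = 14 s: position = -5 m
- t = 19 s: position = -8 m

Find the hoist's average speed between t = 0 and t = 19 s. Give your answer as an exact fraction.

Average speed = (total path length)/(elapsed time); on a piecewise-linear x-t graph the path length is Σ|Δx|.
0–3 s: |Δx| = |4 − -12| = 16 m
3–9 s: |Δx| = |10 − 4| = 6 m
9–14 s: |Δx| = |-5 − 10| = 15 m
14–19 s: |Δx| = |-8 − -5| = 3 m
Total path = 40 m; average speed = 40/19 = 40/19 m/s.

40/19 m/s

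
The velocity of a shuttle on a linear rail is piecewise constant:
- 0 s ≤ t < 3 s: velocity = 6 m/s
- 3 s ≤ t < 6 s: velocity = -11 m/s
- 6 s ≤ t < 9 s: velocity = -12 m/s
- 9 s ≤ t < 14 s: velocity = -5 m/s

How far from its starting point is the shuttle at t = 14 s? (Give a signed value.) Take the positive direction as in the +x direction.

-76 m

Displacement is the signed area under the v-t curve.
0–3 s: 6 × 3 = 18 m
3–6 s: -11 × 3 = -33 m
6–9 s: -12 × 3 = -36 m
9–14 s: -5 × 5 = -25 m
Net displacement = -76 m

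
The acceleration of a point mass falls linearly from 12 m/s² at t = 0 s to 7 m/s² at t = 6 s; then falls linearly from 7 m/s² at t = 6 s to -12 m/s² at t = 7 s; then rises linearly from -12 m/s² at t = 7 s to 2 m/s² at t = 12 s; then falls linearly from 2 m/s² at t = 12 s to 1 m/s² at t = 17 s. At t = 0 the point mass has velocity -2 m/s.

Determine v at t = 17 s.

35 m/s

Δv equals the area under the a-t graph; then v = v₀ + Δv.
0–6 s: ½(12 + 7)(6) = 57 m/s
6–7 s: ½(7 + -12)(1) = -2.5 m/s
7–12 s: ½(-12 + 2)(5) = -25 m/s
12–17 s: ½(2 + 1)(5) = 7.5 m/s
Δv = 37 m/s, so v(17) = -2 + (37) = 35 m/s.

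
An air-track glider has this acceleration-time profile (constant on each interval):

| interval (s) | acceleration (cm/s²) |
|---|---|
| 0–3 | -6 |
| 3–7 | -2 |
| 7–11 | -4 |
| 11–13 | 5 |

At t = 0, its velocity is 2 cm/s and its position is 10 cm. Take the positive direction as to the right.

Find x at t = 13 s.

-289 cm

On each constant-a segment, Δv = aΔt and Δx = v₀Δt + ½aΔt²; chain segment to segment.
0–3 s: v starts 2 cm/s; Δx = 2·3 + ½·-6·3² = -21 cm; v ends -16 cm/s.
3–7 s: v starts -16 cm/s; Δx = -16·4 + ½·-2·4² = -80 cm; v ends -24 cm/s.
7–11 s: v starts -24 cm/s; Δx = -24·4 + ½·-4·4² = -128 cm; v ends -40 cm/s.
11–13 s: v starts -40 cm/s; Δx = -40·2 + ½·5·2² = -70 cm; v ends -30 cm/s.
x(13) = 10 + Σ Δx = -289 cm.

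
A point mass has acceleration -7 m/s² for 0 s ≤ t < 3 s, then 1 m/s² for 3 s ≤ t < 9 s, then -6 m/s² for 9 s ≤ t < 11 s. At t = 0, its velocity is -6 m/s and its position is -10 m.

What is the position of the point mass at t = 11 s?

On each constant-a segment, Δv = aΔt and Δx = v₀Δt + ½aΔt²; chain segment to segment.
0–3 s: v starts -6 m/s; Δx = -6·3 + ½·-7·3² = -49.5 m; v ends -27 m/s.
3–9 s: v starts -27 m/s; Δx = -27·6 + ½·1·6² = -144 m; v ends -21 m/s.
9–11 s: v starts -21 m/s; Δx = -21·2 + ½·-6·2² = -54 m; v ends -33 m/s.
x(11) = -10 + Σ Δx = -257.5 m.

-257.5 m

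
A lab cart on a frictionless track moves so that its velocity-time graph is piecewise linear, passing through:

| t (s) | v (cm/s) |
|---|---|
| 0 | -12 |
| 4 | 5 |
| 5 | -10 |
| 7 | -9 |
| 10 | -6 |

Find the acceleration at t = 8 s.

1 cm/s²

Acceleration is the slope of the v-t graph on 7–10 s: (-6 − -9)/(10 − 7) = 1 cm/s².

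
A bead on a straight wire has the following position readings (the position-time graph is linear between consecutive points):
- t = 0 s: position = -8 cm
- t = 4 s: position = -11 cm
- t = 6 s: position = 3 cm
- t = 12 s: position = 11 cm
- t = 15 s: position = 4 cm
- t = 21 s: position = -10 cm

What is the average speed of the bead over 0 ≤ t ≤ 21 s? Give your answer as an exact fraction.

Average speed = (total path length)/(elapsed time); on a piecewise-linear x-t graph the path length is Σ|Δx|.
0–4 s: |Δx| = |-11 − -8| = 3 cm
4–6 s: |Δx| = |3 − -11| = 14 cm
6–12 s: |Δx| = |11 − 3| = 8 cm
12–15 s: |Δx| = |4 − 11| = 7 cm
15–21 s: |Δx| = |-10 − 4| = 14 cm
Total path = 46 cm; average speed = 46/21 = 46/21 cm/s.

46/21 cm/s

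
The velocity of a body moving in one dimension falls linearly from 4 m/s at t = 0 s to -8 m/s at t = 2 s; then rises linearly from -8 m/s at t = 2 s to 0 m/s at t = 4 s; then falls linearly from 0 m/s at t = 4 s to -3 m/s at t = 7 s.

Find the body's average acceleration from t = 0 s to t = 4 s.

Average acceleration = Δv/Δt = (0 − 4)/(4 − 0) = -1 m/s².

-1 m/s²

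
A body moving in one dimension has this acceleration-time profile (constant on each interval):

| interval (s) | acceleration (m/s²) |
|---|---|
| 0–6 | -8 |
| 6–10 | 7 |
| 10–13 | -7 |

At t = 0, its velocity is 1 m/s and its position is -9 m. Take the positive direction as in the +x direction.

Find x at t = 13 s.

-367.5 m

On each constant-a segment, Δv = aΔt and Δx = v₀Δt + ½aΔt²; chain segment to segment.
0–6 s: v starts 1 m/s; Δx = 1·6 + ½·-8·6² = -138 m; v ends -47 m/s.
6–10 s: v starts -47 m/s; Δx = -47·4 + ½·7·4² = -132 m; v ends -19 m/s.
10–13 s: v starts -19 m/s; Δx = -19·3 + ½·-7·3² = -88.5 m; v ends -40 m/s.
x(13) = -9 + Σ Δx = -367.5 m.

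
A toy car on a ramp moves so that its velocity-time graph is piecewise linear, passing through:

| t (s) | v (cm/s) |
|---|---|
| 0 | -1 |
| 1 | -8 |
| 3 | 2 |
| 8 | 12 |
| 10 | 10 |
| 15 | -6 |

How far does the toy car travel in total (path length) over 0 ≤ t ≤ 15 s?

89.55 cm

Total distance travelled is ∫|v| dt — sum the magnitudes of each area piece.
0–1 s: |½(-1 + -8)(1)| = 4.5 cm
1–3 s: v = 0 at t = 2.6 s; triangle areas 6.4 + 0.4 = 6.8 cm
3–8 s: |½(2 + 12)(5)| = 35 cm
8–10 s: |½(12 + 10)(2)| = 22 cm
10–15 s: v = 0 at t = 13.125 s; triangle areas 15.625 + 5.625 = 21.25 cm
Total distance = 89.55 cm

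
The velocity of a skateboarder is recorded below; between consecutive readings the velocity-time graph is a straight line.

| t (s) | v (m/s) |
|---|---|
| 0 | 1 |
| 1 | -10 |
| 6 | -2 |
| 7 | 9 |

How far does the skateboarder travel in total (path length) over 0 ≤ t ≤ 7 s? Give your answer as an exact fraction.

Total distance travelled is ∫|v| dt — sum the magnitudes of each area piece.
0–1 s: v = 0 at t = 1/11 s; triangle areas 1/22 + 50/11 = 101/22 m
1–6 s: |½(-10 + -2)(5)| = 30 m
6–7 s: v = 0 at t = 68/11 s; triangle areas 2/11 + 81/22 = 85/22 m
Total distance = 423/11 m

423/11 m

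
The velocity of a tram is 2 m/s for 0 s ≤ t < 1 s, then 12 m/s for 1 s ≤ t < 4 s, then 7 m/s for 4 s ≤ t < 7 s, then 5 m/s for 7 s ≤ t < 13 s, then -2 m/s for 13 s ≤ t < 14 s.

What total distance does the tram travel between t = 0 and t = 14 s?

91 m

Distance (not displacement) is the total path length: add the absolute areas under v-t.
0–1 s: |2| × 1 = 2 m
1–4 s: |12| × 3 = 36 m
4–7 s: |7| × 3 = 21 m
7–13 s: |5| × 6 = 30 m
13–14 s: |-2| × 1 = 2 m
Total distance = 91 m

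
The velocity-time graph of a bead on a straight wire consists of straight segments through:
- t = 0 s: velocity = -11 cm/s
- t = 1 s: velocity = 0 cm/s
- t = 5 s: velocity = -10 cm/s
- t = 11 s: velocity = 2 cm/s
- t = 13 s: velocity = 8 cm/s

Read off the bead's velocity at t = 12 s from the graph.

On 11–13 s the graph is linear from 2 to 8 cm/s: v(12) = 2 + (8 − 2)·(12 − 11)/(13 − 11) = 5 cm/s.

5 cm/s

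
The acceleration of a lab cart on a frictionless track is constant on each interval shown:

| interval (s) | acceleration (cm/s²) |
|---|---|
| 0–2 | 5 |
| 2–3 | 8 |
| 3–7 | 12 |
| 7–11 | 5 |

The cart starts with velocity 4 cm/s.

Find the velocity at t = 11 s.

Δv equals the area under the a-t graph; then v = v₀ + Δv.
0–2 s: 5 × 2 = 10 cm/s
2–3 s: 8 × 1 = 8 cm/s
3–7 s: 12 × 4 = 48 cm/s
7–11 s: 5 × 4 = 20 cm/s
Δv = 86 cm/s, so v(11) = 4 + (86) = 90 cm/s.

90 cm/s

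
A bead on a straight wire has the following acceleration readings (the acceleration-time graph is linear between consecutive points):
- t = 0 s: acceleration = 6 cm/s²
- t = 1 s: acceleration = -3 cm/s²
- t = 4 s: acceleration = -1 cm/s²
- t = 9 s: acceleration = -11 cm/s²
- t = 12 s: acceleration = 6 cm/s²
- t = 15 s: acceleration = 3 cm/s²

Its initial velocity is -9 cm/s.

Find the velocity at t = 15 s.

-37.5 cm/s

Δv equals the area under the a-t graph; then v = v₀ + Δv.
0–1 s: ½(6 + -3)(1) = 1.5 cm/s
1–4 s: ½(-3 + -1)(3) = -6 cm/s
4–9 s: ½(-1 + -11)(5) = -30 cm/s
9–12 s: ½(-11 + 6)(3) = -7.5 cm/s
12–15 s: ½(6 + 3)(3) = 13.5 cm/s
Δv = -28.5 cm/s, so v(15) = -9 + (-28.5) = -37.5 cm/s.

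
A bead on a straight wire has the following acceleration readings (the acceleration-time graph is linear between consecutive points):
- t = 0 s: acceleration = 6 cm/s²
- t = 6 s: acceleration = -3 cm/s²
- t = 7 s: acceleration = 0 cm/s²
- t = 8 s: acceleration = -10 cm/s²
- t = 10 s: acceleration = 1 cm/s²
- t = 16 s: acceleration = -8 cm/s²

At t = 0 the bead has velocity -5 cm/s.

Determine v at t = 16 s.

-32.5 cm/s

Δv equals the area under the a-t graph; then v = v₀ + Δv.
0–6 s: ½(6 + -3)(6) = 9 cm/s
6–7 s: ½(-3 + 0)(1) = -1.5 cm/s
7–8 s: ½(0 + -10)(1) = -5 cm/s
8–10 s: ½(-10 + 1)(2) = -9 cm/s
10–16 s: ½(1 + -8)(6) = -21 cm/s
Δv = -27.5 cm/s, so v(16) = -5 + (-27.5) = -32.5 cm/s.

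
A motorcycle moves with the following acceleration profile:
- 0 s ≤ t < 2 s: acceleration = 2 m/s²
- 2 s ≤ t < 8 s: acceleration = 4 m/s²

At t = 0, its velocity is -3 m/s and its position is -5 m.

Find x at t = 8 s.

On each constant-a segment, Δv = aΔt and Δx = v₀Δt + ½aΔt²; chain segment to segment.
0–2 s: v starts -3 m/s; Δx = -3·2 + ½·2·2² = -2 m; v ends 1 m/s.
2–8 s: v starts 1 m/s; Δx = 1·6 + ½·4·6² = 78 m; v ends 25 m/s.
x(8) = -5 + Σ Δx = 71 m.

71 m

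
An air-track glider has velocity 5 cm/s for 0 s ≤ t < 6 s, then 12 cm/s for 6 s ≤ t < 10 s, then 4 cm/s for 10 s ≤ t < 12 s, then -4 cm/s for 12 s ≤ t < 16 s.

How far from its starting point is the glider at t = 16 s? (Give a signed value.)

Net displacement equals the area under the velocity-time graph (areas below the axis count negative).
0–6 s: 5 × 6 = 30 cm
6–10 s: 12 × 4 = 48 cm
10–12 s: 4 × 2 = 8 cm
12–16 s: -4 × 4 = -16 cm
Net displacement = 70 cm

70 cm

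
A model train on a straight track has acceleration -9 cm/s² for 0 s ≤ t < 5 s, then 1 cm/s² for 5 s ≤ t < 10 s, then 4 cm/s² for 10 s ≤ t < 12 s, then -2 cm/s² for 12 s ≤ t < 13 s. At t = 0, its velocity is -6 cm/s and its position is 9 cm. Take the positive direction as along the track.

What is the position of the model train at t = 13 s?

On each constant-a segment, Δv = aΔt and Δx = v₀Δt + ½aΔt²; chain segment to segment.
0–5 s: v starts -6 cm/s; Δx = -6·5 + ½·-9·5² = -142.5 cm; v ends -51 cm/s.
5–10 s: v starts -51 cm/s; Δx = -51·5 + ½·1·5² = -242.5 cm; v ends -46 cm/s.
10–12 s: v starts -46 cm/s; Δx = -46·2 + ½·4·2² = -84 cm; v ends -38 cm/s.
12–13 s: v starts -38 cm/s; Δx = -38·1 + ½·-2·1² = -39 cm; v ends -40 cm/s.
x(13) = 9 + Σ Δx = -499 cm.

-499 cm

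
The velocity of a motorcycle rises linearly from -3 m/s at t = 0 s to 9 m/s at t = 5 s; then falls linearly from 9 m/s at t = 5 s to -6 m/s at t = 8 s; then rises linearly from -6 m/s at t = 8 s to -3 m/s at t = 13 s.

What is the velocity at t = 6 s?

On 5–8 s the graph is linear from 9 to -6 m/s: v(6) = 9 + (-6 − 9)·(6 − 5)/(8 − 5) = 4 m/s.

4 m/s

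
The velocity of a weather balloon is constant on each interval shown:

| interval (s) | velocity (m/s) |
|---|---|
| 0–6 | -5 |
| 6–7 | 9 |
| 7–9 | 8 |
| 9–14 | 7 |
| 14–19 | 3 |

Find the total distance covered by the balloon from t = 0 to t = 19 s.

105 m

Total distance travelled is ∫|v| dt — sum the magnitudes of each area piece.
0–6 s: |-5| × 6 = 30 m
6–7 s: |9| × 1 = 9 m
7–9 s: |8| × 2 = 16 m
9–14 s: |7| × 5 = 35 m
14–19 s: |3| × 5 = 15 m
Total distance = 105 m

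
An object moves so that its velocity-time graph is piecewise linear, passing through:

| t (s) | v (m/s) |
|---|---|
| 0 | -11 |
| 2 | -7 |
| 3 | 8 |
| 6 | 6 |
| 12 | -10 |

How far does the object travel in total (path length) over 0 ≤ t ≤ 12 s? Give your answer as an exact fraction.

Distance (not displacement) is the total path length: add the absolute areas under v-t.
0–2 s: |½(-11 + -7)(2)| = 18 m
2–3 s: v = 0 at t = 37/15 s; triangle areas 49/30 + 32/15 = 113/30 m
3–6 s: |½(8 + 6)(3)| = 21 m
6–12 s: v = 0 at t = 8.25 s; triangle areas 6.75 + 18.75 = 25.5 m
Total distance = 1024/15 m

1024/15 m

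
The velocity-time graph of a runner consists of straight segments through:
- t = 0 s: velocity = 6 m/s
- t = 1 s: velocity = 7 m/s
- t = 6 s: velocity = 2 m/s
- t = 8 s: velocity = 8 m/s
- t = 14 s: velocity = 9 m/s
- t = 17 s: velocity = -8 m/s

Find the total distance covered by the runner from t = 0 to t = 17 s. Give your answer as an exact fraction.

Total distance travelled is ∫|v| dt — sum the magnitudes of each area piece.
0–1 s: |½(6 + 7)(1)| = 6.5 m
1–6 s: |½(7 + 2)(5)| = 22.5 m
6–8 s: |½(2 + 8)(2)| = 10 m
8–14 s: |½(8 + 9)(6)| = 51 m
14–17 s: v = 0 at t = 265/17 s; triangle areas 243/34 + 96/17 = 435/34 m
Total distance = 3495/34 m

3495/34 m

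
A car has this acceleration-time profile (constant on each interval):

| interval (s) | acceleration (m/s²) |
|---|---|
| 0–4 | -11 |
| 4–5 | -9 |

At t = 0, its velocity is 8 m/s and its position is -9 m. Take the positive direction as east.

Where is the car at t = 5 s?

-105.5 m

On each constant-a segment, Δv = aΔt and Δx = v₀Δt + ½aΔt²; chain segment to segment.
0–4 s: v starts 8 m/s; Δx = 8·4 + ½·-11·4² = -56 m; v ends -36 m/s.
4–5 s: v starts -36 m/s; Δx = -36·1 + ½·-9·1² = -40.5 m; v ends -45 m/s.
x(5) = -9 + Σ Δx = -105.5 m.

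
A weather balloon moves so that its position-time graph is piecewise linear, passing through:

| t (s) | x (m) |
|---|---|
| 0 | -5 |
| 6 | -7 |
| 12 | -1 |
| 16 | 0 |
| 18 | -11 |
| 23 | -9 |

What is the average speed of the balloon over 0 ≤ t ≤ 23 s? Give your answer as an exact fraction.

Average speed = (total path length)/(elapsed time); on a piecewise-linear x-t graph the path length is Σ|Δx|.
0–6 s: |Δx| = |-7 − -5| = 2 m
6–12 s: |Δx| = |-1 − -7| = 6 m
12–16 s: |Δx| = |0 − -1| = 1 m
16–18 s: |Δx| = |-11 − 0| = 11 m
18–23 s: |Δx| = |-9 − -11| = 2 m
Total path = 22 m; average speed = 22/23 = 22/23 m/s.

22/23 m/s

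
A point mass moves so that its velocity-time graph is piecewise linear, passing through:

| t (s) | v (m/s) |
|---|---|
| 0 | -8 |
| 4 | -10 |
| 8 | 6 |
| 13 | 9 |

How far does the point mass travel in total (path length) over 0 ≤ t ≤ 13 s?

90.5 m

Distance (not displacement) is the total path length: add the absolute areas under v-t.
0–4 s: |½(-8 + -10)(4)| = 36 m
4–8 s: v = 0 at t = 6.5 s; triangle areas 12.5 + 4.5 = 17 m
8–13 s: |½(6 + 9)(5)| = 37.5 m
Total distance = 90.5 m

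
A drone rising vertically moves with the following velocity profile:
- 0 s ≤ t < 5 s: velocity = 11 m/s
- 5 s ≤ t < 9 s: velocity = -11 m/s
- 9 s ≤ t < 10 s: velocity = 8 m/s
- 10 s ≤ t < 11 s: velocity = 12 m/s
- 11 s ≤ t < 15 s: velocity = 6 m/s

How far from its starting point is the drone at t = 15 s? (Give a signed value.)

55 m

Displacement is the signed area under the v-t curve.
0–5 s: 11 × 5 = 55 m
5–9 s: -11 × 4 = -44 m
9–10 s: 8 × 1 = 8 m
10–11 s: 12 × 1 = 12 m
11–15 s: 6 × 4 = 24 m
Net displacement = 55 m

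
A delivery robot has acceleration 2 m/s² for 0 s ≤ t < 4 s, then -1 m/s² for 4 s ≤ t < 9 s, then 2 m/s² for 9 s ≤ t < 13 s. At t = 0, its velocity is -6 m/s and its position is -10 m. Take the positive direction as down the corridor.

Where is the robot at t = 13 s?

-16.5 m

On each constant-a segment, Δv = aΔt and Δx = v₀Δt + ½aΔt²; chain segment to segment.
0–4 s: v starts -6 m/s; Δx = -6·4 + ½·2·4² = -8 m; v ends 2 m/s.
4–9 s: v starts 2 m/s; Δx = 2·5 + ½·-1·5² = -2.5 m; v ends -3 m/s.
9–13 s: v starts -3 m/s; Δx = -3·4 + ½·2·4² = 4 m; v ends 5 m/s.
x(13) = -10 + Σ Δx = -16.5 m.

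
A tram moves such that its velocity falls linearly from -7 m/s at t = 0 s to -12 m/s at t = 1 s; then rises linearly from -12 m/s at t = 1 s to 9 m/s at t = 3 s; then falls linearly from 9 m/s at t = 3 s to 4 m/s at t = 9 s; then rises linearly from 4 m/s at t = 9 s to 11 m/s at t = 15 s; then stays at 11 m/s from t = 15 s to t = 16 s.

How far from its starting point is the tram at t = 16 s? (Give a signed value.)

Net displacement equals the area under the velocity-time graph (areas below the axis count negative).
0–1 s: ½(-7 + -12)(1) = -9.5 m
1–3 s: ½(-12 + 9)(2) = -3 m
3–9 s: ½(9 + 4)(6) = 39 m
9–15 s: ½(4 + 11)(6) = 45 m
15–16 s: 11 × 1 = 11 m
Net displacement = 82.5 m

82.5 m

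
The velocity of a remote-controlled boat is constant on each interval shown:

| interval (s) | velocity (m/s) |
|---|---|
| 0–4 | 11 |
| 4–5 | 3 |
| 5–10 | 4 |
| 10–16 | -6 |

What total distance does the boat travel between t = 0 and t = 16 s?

103 m

Distance (not displacement) is the total path length: add the absolute areas under v-t.
0–4 s: |11| × 4 = 44 m
4–5 s: |3| × 1 = 3 m
5–10 s: |4| × 5 = 20 m
10–16 s: |-6| × 6 = 36 m
Total distance = 103 m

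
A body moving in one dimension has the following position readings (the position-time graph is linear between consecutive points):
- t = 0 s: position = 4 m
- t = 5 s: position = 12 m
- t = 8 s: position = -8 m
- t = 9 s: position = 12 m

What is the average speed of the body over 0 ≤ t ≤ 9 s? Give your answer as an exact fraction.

Average speed = (total path length)/(elapsed time); on a piecewise-linear x-t graph the path length is Σ|Δx|.
0–5 s: |Δx| = |12 − 4| = 8 m
5–8 s: |Δx| = |-8 − 12| = 20 m
8–9 s: |Δx| = |12 − -8| = 20 m
Total path = 48 m; average speed = 48/9 = 16/3 m/s.

16/3 m/s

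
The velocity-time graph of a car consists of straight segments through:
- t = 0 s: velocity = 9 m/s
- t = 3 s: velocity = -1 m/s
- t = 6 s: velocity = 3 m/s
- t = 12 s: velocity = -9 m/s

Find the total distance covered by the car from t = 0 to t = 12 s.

Total distance travelled is ∫|v| dt — sum the magnitudes of each area piece.
0–3 s: v = 0 at t = 2.7 s; triangle areas 12.15 + 0.15 = 12.3 m
3–6 s: v = 0 at t = 3.75 s; triangle areas 0.375 + 3.375 = 3.75 m
6–12 s: v = 0 at t = 7.5 s; triangle areas 2.25 + 20.25 = 22.5 m
Total distance = 38.55 m

38.55 m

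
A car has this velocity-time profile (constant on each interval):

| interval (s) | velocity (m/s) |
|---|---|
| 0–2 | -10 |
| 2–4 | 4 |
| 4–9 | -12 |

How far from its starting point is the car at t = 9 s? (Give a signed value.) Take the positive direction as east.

Displacement is the signed area under the v-t curve.
0–2 s: -10 × 2 = -20 m
2–4 s: 4 × 2 = 8 m
4–9 s: -12 × 5 = -60 m
Net displacement = -72 m

-72 m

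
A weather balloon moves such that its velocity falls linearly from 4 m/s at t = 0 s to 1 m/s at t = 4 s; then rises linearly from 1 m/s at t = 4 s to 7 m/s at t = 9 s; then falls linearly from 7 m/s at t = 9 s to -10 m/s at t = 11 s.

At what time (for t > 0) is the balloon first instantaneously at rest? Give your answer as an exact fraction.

v changes sign on 9–11 s (from 7 to -10); the graph is linear there, so v = 0 at t = 9 + (-7)·(11 − 9)/(-10 − 7) = 167/17 s.

t = 167/17 s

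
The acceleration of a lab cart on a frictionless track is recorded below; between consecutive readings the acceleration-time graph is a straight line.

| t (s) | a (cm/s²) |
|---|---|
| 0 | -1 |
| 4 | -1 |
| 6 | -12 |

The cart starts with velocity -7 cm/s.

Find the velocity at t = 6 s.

-24 cm/s

Δv equals the area under the a-t graph; then v = v₀ + Δv.
0–4 s: -1 × 4 = -4 cm/s
4–6 s: ½(-1 + -12)(2) = -13 cm/s
Δv = -17 cm/s, so v(6) = -7 + (-17) = -24 cm/s.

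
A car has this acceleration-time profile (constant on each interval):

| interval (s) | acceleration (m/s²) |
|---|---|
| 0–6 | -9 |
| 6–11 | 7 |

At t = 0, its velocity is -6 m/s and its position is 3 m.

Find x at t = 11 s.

On each constant-a segment, Δv = aΔt and Δx = v₀Δt + ½aΔt²; chain segment to segment.
0–6 s: v starts -6 m/s; Δx = -6·6 + ½·-9·6² = -198 m; v ends -60 m/s.
6–11 s: v starts -60 m/s; Δx = -60·5 + ½·7·5² = -212.5 m; v ends -25 m/s.
x(11) = 3 + Σ Δx = -407.5 m.

-407.5 m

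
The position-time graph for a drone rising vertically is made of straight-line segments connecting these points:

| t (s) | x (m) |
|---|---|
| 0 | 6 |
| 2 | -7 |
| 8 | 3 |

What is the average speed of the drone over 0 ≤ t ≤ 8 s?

2.875 m/s

Average speed = (total path length)/(elapsed time); on a piecewise-linear x-t graph the path length is Σ|Δx|.
0–2 s: |Δx| = |-7 − 6| = 13 m
2–8 s: |Δx| = |3 − -7| = 10 m
Total path = 23 m; average speed = 23/8 = 2.875 m/s.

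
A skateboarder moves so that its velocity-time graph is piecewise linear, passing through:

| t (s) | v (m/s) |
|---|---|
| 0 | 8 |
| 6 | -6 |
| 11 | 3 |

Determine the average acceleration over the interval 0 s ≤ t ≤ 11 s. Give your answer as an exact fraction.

-5/11 m/s²

Average acceleration = Δv/Δt = (3 − 8)/(11 − 0) = -5/11 m/s².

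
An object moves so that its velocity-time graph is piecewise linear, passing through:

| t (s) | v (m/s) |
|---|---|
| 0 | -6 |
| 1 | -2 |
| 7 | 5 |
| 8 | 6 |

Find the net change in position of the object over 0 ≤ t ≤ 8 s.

10.5 m

Displacement is the signed area under the v-t curve.
0–1 s: ½(-6 + -2)(1) = -4 m
1–7 s: ½(-2 + 5)(6) = 9 m
7–8 s: ½(5 + 6)(1) = 5.5 m
Net displacement = 10.5 m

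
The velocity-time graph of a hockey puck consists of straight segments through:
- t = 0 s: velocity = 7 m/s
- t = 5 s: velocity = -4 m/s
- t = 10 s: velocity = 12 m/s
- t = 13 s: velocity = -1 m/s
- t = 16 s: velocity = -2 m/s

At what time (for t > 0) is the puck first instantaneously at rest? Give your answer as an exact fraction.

v changes sign on 0–5 s (from 7 to -4); the graph is linear there, so v = 0 at t = 0 + (-7)·(5 − 0)/(-4 − 7) = 35/11 s.

t = 35/11 s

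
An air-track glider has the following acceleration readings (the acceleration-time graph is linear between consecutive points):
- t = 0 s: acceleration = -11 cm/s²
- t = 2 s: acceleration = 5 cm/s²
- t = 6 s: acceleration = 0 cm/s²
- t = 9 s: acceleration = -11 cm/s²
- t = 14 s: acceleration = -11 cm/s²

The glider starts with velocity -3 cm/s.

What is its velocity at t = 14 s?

Δv equals the area under the a-t graph; then v = v₀ + Δv.
0–2 s: ½(-11 + 5)(2) = -6 cm/s
2–6 s: ½(5 + 0)(4) = 10 cm/s
6–9 s: ½(0 + -11)(3) = -16.5 cm/s
9–14 s: -11 × 5 = -55 cm/s
Δv = -67.5 cm/s, so v(14) = -3 + (-67.5) = -70.5 cm/s.

-70.5 cm/s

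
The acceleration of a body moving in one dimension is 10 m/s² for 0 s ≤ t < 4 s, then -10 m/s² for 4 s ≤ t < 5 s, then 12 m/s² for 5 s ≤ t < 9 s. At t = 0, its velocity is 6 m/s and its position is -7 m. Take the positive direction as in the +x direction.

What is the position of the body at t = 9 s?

378 m

On each constant-a segment, Δv = aΔt and Δx = v₀Δt + ½aΔt²; chain segment to segment.
0–4 s: v starts 6 m/s; Δx = 6·4 + ½·10·4² = 104 m; v ends 46 m/s.
4–5 s: v starts 46 m/s; Δx = 46·1 + ½·-10·1² = 41 m; v ends 36 m/s.
5–9 s: v starts 36 m/s; Δx = 36·4 + ½·12·4² = 240 m; v ends 84 m/s.
x(9) = -7 + Σ Δx = 378 m.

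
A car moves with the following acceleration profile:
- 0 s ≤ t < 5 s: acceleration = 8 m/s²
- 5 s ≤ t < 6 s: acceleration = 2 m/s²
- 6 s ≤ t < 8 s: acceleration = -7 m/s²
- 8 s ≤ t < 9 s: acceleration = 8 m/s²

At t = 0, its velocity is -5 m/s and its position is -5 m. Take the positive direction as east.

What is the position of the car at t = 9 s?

193 m

On each constant-a segment, Δv = aΔt and Δx = v₀Δt + ½aΔt²; chain segment to segment.
0–5 s: v starts -5 m/s; Δx = -5·5 + ½·8·5² = 75 m; v ends 35 m/s.
5–6 s: v starts 35 m/s; Δx = 35·1 + ½·2·1² = 36 m; v ends 37 m/s.
6–8 s: v starts 37 m/s; Δx = 37·2 + ½·-7·2² = 60 m; v ends 23 m/s.
8–9 s: v starts 23 m/s; Δx = 23·1 + ½·8·1² = 27 m; v ends 31 m/s.
x(9) = -5 + Σ Δx = 193 m.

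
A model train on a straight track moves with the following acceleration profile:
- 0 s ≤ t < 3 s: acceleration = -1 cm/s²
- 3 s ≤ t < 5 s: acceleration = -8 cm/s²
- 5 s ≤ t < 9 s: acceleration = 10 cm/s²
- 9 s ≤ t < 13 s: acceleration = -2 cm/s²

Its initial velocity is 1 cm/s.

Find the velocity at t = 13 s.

14 cm/s

Δv equals the area under the a-t graph; then v = v₀ + Δv.
0–3 s: -1 × 3 = -3 cm/s
3–5 s: -8 × 2 = -16 cm/s
5–9 s: 10 × 4 = 40 cm/s
9–13 s: -2 × 4 = -8 cm/s
Δv = 13 cm/s, so v(13) = 1 + (13) = 14 cm/s.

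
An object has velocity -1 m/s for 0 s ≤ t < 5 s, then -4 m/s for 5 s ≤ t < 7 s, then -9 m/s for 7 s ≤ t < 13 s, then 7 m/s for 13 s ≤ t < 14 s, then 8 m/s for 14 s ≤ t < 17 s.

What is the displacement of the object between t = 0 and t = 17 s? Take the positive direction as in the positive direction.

-36 m

Net displacement equals the area under the velocity-time graph (areas below the axis count negative).
0–5 s: -1 × 5 = -5 m
5–7 s: -4 × 2 = -8 m
7–13 s: -9 × 6 = -54 m
13–14 s: 7 × 1 = 7 m
14–17 s: 8 × 3 = 24 m
Net displacement = -36 m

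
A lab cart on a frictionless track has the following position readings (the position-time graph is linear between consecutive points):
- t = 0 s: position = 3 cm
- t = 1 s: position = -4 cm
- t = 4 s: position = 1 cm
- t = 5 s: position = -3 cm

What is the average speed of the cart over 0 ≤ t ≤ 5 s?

3.2 cm/s

Average speed = (total path length)/(elapsed time); on a piecewise-linear x-t graph the path length is Σ|Δx|.
0–1 s: |Δx| = |-4 − 3| = 7 cm
1–4 s: |Δx| = |1 − -4| = 5 cm
4–5 s: |Δx| = |-3 − 1| = 4 cm
Total path = 16 cm; average speed = 16/5 = 3.2 cm/s.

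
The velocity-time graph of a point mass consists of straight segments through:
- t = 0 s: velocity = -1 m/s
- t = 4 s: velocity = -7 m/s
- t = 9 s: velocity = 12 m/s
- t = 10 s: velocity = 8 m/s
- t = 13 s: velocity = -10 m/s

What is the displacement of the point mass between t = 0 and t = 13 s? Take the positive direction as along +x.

Net displacement equals the area under the velocity-time graph (areas below the axis count negative).
0–4 s: ½(-1 + -7)(4) = -16 m
4–9 s: ½(-7 + 12)(5) = 12.5 m
9–10 s: ½(12 + 8)(1) = 10 m
10–13 s: ½(8 + -10)(3) = -3 m
Net displacement = 3.5 m

3.5 m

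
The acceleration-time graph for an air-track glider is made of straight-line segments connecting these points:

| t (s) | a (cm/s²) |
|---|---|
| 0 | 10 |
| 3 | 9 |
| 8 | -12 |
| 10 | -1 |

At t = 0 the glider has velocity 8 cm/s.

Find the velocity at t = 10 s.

Δv equals the area under the a-t graph; then v = v₀ + Δv.
0–3 s: ½(10 + 9)(3) = 28.5 cm/s
3–8 s: ½(9 + -12)(5) = -7.5 cm/s
8–10 s: ½(-12 + -1)(2) = -13 cm/s
Δv = 8 cm/s, so v(10) = 8 + (8) = 16 cm/s.

16 cm/s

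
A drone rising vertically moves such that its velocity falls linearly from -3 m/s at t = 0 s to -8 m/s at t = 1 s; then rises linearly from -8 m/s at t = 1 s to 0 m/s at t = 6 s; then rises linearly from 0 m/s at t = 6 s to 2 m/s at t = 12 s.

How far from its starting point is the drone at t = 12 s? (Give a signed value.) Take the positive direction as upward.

-19.5 m

Net displacement equals the area under the velocity-time graph (areas below the axis count negative).
0–1 s: ½(-3 + -8)(1) = -5.5 m
1–6 s: ½(-8 + 0)(5) = -20 m
6–12 s: ½(0 + 2)(6) = 6 m
Net displacement = -19.5 m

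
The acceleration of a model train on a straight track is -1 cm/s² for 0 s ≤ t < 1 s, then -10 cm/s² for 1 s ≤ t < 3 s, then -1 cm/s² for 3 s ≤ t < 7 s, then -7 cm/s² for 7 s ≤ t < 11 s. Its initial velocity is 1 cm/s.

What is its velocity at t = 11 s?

-52 cm/s

Δv equals the area under the a-t graph; then v = v₀ + Δv.
0–1 s: -1 × 1 = -1 cm/s
1–3 s: -10 × 2 = -20 cm/s
3–7 s: -1 × 4 = -4 cm/s
7–11 s: -7 × 4 = -28 cm/s
Δv = -53 cm/s, so v(11) = 1 + (-53) = -52 cm/s.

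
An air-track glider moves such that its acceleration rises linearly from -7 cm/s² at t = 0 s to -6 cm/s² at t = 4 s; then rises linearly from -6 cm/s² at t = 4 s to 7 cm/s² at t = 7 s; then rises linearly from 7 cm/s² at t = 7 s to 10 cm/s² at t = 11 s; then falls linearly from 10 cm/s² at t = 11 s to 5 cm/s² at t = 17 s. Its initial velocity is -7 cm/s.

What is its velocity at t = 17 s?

47.5 cm/s

Δv equals the area under the a-t graph; then v = v₀ + Δv.
0–4 s: ½(-7 + -6)(4) = -26 cm/s
4–7 s: ½(-6 + 7)(3) = 1.5 cm/s
7–11 s: ½(7 + 10)(4) = 34 cm/s
11–17 s: ½(10 + 5)(6) = 45 cm/s
Δv = 54.5 cm/s, so v(17) = -7 + (54.5) = 47.5 cm/s.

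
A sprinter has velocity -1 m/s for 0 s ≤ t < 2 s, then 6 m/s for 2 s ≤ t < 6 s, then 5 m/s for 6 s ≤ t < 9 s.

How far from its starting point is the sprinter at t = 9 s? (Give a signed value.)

37 m

Net displacement equals the area under the velocity-time graph (areas below the axis count negative).
0–2 s: -1 × 2 = -2 m
2–6 s: 6 × 4 = 24 m
6–9 s: 5 × 3 = 15 m
Net displacement = 37 m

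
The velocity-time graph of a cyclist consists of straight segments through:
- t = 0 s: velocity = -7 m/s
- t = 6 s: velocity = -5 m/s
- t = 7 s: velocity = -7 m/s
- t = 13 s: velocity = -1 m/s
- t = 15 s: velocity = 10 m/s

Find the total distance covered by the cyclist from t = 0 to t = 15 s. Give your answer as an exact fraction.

Total distance travelled is ∫|v| dt — sum the magnitudes of each area piece.
0–6 s: |½(-7 + -5)(6)| = 36 m
6–7 s: |½(-5 + -7)(1)| = 6 m
7–13 s: |½(-7 + -1)(6)| = 24 m
13–15 s: v = 0 at t = 145/11 s; triangle areas 1/11 + 100/11 = 101/11 m
Total distance = 827/11 m

827/11 m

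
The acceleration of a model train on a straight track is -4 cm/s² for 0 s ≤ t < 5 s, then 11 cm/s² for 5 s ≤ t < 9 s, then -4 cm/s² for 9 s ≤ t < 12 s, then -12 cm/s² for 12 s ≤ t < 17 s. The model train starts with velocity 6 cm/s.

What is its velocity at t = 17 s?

Δv equals the area under the a-t graph; then v = v₀ + Δv.
0–5 s: -4 × 5 = -20 cm/s
5–9 s: 11 × 4 = 44 cm/s
9–12 s: -4 × 3 = -12 cm/s
12–17 s: -12 × 5 = -60 cm/s
Δv = -48 cm/s, so v(17) = 6 + (-48) = -42 cm/s.

-42 cm/s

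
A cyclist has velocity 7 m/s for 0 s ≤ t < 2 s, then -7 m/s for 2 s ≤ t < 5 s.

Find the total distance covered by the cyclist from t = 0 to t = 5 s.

Total distance travelled is ∫|v| dt — sum the magnitudes of each area piece.
0–2 s: |7| × 2 = 14 m
2–5 s: |-7| × 3 = 21 m
Total distance = 35 m

35 m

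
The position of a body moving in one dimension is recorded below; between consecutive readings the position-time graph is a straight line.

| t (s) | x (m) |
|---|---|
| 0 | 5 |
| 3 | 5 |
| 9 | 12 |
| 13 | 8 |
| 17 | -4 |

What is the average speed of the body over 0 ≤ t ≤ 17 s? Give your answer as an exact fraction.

23/17 m/s

Average speed = (total path length)/(elapsed time); on a piecewise-linear x-t graph the path length is Σ|Δx|.
0–3 s: |Δx| = |5 − 5| = 0 m
3–9 s: |Δx| = |12 − 5| = 7 m
9–13 s: |Δx| = |8 − 12| = 4 m
13–17 s: |Δx| = |-4 − 8| = 12 m
Total path = 23 m; average speed = 23/17 = 23/17 m/s.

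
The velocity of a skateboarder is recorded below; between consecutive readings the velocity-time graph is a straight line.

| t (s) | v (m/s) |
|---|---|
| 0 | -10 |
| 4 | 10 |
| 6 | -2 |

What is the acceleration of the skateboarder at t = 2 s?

Acceleration is the slope of the v-t graph on 0–4 s: (10 − -10)/(4 − 0) = 5 m/s².

5 m/s²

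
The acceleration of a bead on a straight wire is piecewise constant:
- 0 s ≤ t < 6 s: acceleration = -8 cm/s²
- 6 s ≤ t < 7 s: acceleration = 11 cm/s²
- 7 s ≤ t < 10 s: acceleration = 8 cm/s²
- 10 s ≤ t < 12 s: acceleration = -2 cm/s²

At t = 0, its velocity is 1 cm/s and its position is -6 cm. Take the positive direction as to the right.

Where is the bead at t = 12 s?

On each constant-a segment, Δv = aΔt and Δx = v₀Δt + ½aΔt²; chain segment to segment.
0–6 s: v starts 1 cm/s; Δx = 1·6 + ½·-8·6² = -138 cm; v ends -47 cm/s.
6–7 s: v starts -47 cm/s; Δx = -47·1 + ½·11·1² = -41.5 cm; v ends -36 cm/s.
7–10 s: v starts -36 cm/s; Δx = -36·3 + ½·8·3² = -72 cm; v ends -12 cm/s.
10–12 s: v starts -12 cm/s; Δx = -12·2 + ½·-2·2² = -28 cm; v ends -16 cm/s.
x(12) = -6 + Σ Δx = -285.5 cm.

-285.5 cm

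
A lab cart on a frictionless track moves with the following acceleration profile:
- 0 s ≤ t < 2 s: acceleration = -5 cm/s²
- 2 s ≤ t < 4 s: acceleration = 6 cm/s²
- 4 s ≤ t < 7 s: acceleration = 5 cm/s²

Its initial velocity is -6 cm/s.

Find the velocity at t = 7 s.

Δv equals the area under the a-t graph; then v = v₀ + Δv.
0–2 s: -5 × 2 = -10 cm/s
2–4 s: 6 × 2 = 12 cm/s
4–7 s: 5 × 3 = 15 cm/s
Δv = 17 cm/s, so v(7) = -6 + (17) = 11 cm/s.

11 cm/s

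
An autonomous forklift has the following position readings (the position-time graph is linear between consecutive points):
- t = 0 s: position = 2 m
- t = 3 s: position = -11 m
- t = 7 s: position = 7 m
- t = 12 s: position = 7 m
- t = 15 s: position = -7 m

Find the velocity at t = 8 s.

Velocity is the slope of the x-t graph on 7–12 s: (7 − 7)/(12 − 7) = 0 m/s.

0 m/s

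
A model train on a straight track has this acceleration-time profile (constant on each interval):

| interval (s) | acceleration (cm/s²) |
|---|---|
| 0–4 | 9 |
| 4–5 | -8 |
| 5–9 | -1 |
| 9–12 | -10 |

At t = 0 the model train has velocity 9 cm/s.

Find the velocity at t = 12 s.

3 cm/s

Δv equals the area under the a-t graph; then v = v₀ + Δv.
0–4 s: 9 × 4 = 36 cm/s
4–5 s: -8 × 1 = -8 cm/s
5–9 s: -1 × 4 = -4 cm/s
9–12 s: -10 × 3 = -30 cm/s
Δv = -6 cm/s, so v(12) = 9 + (-6) = 3 cm/s.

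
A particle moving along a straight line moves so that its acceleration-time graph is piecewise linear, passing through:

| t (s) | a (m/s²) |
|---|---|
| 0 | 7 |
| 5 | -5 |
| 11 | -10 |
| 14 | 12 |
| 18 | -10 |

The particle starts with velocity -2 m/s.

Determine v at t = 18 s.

Δv equals the area under the a-t graph; then v = v₀ + Δv.
0–5 s: ½(7 + -5)(5) = 5 m/s
5–11 s: ½(-5 + -10)(6) = -45 m/s
11–14 s: ½(-10 + 12)(3) = 3 m/s
14–18 s: ½(12 + -10)(4) = 4 m/s
Δv = -33 m/s, so v(18) = -2 + (-33) = -35 m/s.

-35 m/s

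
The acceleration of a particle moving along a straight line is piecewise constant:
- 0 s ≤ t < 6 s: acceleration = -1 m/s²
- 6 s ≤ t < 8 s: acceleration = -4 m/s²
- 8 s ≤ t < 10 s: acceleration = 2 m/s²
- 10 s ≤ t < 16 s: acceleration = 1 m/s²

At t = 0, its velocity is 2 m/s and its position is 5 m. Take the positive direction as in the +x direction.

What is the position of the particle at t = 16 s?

On each constant-a segment, Δv = aΔt and Δx = v₀Δt + ½aΔt²; chain segment to segment.
0–6 s: v starts 2 m/s; Δx = 2·6 + ½·-1·6² = -6 m; v ends -4 m/s.
6–8 s: v starts -4 m/s; Δx = -4·2 + ½·-4·2² = -16 m; v ends -12 m/s.
8–10 s: v starts -12 m/s; Δx = -12·2 + ½·2·2² = -20 m; v ends -8 m/s.
10–16 s: v starts -8 m/s; Δx = -8·6 + ½·1·6² = -30 m; v ends -2 m/s.
x(16) = 5 + Σ Δx = -67 m.

-67 m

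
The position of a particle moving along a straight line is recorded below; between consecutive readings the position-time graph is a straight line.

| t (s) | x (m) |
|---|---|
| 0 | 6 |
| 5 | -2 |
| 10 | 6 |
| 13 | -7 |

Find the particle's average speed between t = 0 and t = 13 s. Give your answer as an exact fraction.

Average speed = (total path length)/(elapsed time); on a piecewise-linear x-t graph the path length is Σ|Δx|.
0–5 s: |Δx| = |-2 − 6| = 8 m
5–10 s: |Δx| = |6 − -2| = 8 m
10–13 s: |Δx| = |-7 − 6| = 13 m
Total path = 29 m; average speed = 29/13 = 29/13 m/s.

29/13 m/s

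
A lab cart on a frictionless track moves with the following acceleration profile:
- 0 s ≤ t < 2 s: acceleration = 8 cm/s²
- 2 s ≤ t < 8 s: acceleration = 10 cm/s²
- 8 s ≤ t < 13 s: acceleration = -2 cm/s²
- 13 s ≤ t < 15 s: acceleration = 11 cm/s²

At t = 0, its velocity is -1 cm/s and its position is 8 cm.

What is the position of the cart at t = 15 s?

794 cm

On each constant-a segment, Δv = aΔt and Δx = v₀Δt + ½aΔt²; chain segment to segment.
0–2 s: v starts -1 cm/s; Δx = -1·2 + ½·8·2² = 14 cm; v ends 15 cm/s.
2–8 s: v starts 15 cm/s; Δx = 15·6 + ½·10·6² = 270 cm; v ends 75 cm/s.
8–13 s: v starts 75 cm/s; Δx = 75·5 + ½·-2·5² = 350 cm; v ends 65 cm/s.
13–15 s: v starts 65 cm/s; Δx = 65·2 + ½·11·2² = 152 cm; v ends 87 cm/s.
x(15) = 8 + Σ Δx = 794 cm.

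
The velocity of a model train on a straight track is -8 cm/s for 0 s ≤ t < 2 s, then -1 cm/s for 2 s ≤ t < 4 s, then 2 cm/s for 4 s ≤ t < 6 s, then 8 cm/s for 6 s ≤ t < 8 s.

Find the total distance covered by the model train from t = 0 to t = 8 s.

Total distance travelled is ∫|v| dt — sum the magnitudes of each area piece.
0–2 s: |-8| × 2 = 16 cm
2–4 s: |-1| × 2 = 2 cm
4–6 s: |2| × 2 = 4 cm
6–8 s: |8| × 2 = 16 cm
Total distance = 38 cm

38 cm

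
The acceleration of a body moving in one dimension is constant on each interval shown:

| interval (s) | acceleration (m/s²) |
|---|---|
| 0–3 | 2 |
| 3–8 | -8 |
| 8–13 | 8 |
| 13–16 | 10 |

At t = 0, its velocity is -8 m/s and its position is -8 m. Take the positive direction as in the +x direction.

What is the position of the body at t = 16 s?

On each constant-a segment, Δv = aΔt and Δx = v₀Δt + ½aΔt²; chain segment to segment.
0–3 s: v starts -8 m/s; Δx = -8·3 + ½·2·3² = -15 m; v ends -2 m/s.
3–8 s: v starts -2 m/s; Δx = -2·5 + ½·-8·5² = -110 m; v ends -42 m/s.
8–13 s: v starts -42 m/s; Δx = -42·5 + ½·8·5² = -110 m; v ends -2 m/s.
13–16 s: v starts -2 m/s; Δx = -2·3 + ½·10·3² = 39 m; v ends 28 m/s.
x(16) = -8 + Σ Δx = -204 m.

-204 m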